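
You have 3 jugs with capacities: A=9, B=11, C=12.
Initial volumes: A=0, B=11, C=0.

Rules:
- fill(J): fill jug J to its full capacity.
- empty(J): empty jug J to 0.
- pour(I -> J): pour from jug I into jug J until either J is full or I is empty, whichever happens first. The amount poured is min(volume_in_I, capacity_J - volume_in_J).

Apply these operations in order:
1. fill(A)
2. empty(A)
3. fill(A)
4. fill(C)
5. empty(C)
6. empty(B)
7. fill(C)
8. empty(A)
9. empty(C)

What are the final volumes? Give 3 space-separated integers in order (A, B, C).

Answer: 0 0 0

Derivation:
Step 1: fill(A) -> (A=9 B=11 C=0)
Step 2: empty(A) -> (A=0 B=11 C=0)
Step 3: fill(A) -> (A=9 B=11 C=0)
Step 4: fill(C) -> (A=9 B=11 C=12)
Step 5: empty(C) -> (A=9 B=11 C=0)
Step 6: empty(B) -> (A=9 B=0 C=0)
Step 7: fill(C) -> (A=9 B=0 C=12)
Step 8: empty(A) -> (A=0 B=0 C=12)
Step 9: empty(C) -> (A=0 B=0 C=0)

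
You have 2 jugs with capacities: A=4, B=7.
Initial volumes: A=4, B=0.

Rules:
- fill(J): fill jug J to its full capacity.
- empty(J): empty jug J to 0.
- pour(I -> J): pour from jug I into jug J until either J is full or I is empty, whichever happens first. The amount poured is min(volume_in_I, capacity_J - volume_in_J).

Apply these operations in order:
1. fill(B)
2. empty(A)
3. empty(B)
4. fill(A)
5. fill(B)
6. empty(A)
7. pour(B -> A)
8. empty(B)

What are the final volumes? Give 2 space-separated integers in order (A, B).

Step 1: fill(B) -> (A=4 B=7)
Step 2: empty(A) -> (A=0 B=7)
Step 3: empty(B) -> (A=0 B=0)
Step 4: fill(A) -> (A=4 B=0)
Step 5: fill(B) -> (A=4 B=7)
Step 6: empty(A) -> (A=0 B=7)
Step 7: pour(B -> A) -> (A=4 B=3)
Step 8: empty(B) -> (A=4 B=0)

Answer: 4 0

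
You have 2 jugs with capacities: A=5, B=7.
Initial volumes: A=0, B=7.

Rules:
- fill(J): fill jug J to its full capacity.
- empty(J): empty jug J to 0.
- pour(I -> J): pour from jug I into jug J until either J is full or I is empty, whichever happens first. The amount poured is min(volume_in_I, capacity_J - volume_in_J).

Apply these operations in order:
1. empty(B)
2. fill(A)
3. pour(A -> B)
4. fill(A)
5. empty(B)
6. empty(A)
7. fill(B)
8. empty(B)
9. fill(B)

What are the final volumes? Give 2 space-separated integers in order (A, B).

Step 1: empty(B) -> (A=0 B=0)
Step 2: fill(A) -> (A=5 B=0)
Step 3: pour(A -> B) -> (A=0 B=5)
Step 4: fill(A) -> (A=5 B=5)
Step 5: empty(B) -> (A=5 B=0)
Step 6: empty(A) -> (A=0 B=0)
Step 7: fill(B) -> (A=0 B=7)
Step 8: empty(B) -> (A=0 B=0)
Step 9: fill(B) -> (A=0 B=7)

Answer: 0 7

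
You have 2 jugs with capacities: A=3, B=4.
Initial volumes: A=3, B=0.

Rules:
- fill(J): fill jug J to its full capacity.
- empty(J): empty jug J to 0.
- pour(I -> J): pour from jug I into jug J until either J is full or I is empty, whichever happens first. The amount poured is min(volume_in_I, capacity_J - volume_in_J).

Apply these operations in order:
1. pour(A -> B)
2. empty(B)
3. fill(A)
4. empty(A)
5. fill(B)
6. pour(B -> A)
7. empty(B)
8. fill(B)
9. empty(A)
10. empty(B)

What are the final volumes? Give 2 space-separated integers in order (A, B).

Answer: 0 0

Derivation:
Step 1: pour(A -> B) -> (A=0 B=3)
Step 2: empty(B) -> (A=0 B=0)
Step 3: fill(A) -> (A=3 B=0)
Step 4: empty(A) -> (A=0 B=0)
Step 5: fill(B) -> (A=0 B=4)
Step 6: pour(B -> A) -> (A=3 B=1)
Step 7: empty(B) -> (A=3 B=0)
Step 8: fill(B) -> (A=3 B=4)
Step 9: empty(A) -> (A=0 B=4)
Step 10: empty(B) -> (A=0 B=0)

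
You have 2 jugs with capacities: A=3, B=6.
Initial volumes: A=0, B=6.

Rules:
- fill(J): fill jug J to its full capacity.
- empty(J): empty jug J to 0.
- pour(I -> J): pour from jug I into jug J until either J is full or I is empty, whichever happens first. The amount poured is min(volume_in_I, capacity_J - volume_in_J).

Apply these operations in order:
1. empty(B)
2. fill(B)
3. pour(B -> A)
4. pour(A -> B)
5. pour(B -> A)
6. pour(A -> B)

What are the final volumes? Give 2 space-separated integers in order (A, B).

Answer: 0 6

Derivation:
Step 1: empty(B) -> (A=0 B=0)
Step 2: fill(B) -> (A=0 B=6)
Step 3: pour(B -> A) -> (A=3 B=3)
Step 4: pour(A -> B) -> (A=0 B=6)
Step 5: pour(B -> A) -> (A=3 B=3)
Step 6: pour(A -> B) -> (A=0 B=6)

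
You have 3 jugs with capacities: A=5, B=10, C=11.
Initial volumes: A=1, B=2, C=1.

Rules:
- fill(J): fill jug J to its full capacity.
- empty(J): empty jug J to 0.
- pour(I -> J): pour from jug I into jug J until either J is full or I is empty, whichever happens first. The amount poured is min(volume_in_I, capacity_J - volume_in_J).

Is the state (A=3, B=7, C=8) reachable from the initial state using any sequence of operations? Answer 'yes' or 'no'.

Answer: no

Derivation:
BFS explored all 433 reachable states.
Reachable set includes: (0,0,0), (0,0,1), (0,0,2), (0,0,3), (0,0,4), (0,0,5), (0,0,6), (0,0,7), (0,0,8), (0,0,9), (0,0,10), (0,0,11) ...
Target (A=3, B=7, C=8) not in reachable set → no.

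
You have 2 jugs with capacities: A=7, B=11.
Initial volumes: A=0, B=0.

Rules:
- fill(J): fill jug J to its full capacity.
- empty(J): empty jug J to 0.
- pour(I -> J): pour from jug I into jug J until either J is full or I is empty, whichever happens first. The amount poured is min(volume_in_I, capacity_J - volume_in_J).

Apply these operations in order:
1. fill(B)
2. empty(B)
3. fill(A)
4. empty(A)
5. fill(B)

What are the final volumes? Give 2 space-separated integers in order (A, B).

Step 1: fill(B) -> (A=0 B=11)
Step 2: empty(B) -> (A=0 B=0)
Step 3: fill(A) -> (A=7 B=0)
Step 4: empty(A) -> (A=0 B=0)
Step 5: fill(B) -> (A=0 B=11)

Answer: 0 11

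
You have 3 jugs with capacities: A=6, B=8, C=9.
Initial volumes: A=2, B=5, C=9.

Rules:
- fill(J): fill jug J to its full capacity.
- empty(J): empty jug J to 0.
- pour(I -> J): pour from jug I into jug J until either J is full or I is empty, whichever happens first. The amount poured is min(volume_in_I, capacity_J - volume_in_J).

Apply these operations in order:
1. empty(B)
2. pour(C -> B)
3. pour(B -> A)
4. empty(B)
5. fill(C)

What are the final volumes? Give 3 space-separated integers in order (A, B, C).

Answer: 6 0 9

Derivation:
Step 1: empty(B) -> (A=2 B=0 C=9)
Step 2: pour(C -> B) -> (A=2 B=8 C=1)
Step 3: pour(B -> A) -> (A=6 B=4 C=1)
Step 4: empty(B) -> (A=6 B=0 C=1)
Step 5: fill(C) -> (A=6 B=0 C=9)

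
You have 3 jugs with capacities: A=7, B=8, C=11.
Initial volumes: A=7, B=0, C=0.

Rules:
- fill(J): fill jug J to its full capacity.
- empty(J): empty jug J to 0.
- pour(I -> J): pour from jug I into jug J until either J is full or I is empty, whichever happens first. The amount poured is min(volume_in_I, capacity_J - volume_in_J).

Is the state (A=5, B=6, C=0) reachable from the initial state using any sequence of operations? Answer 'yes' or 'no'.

Answer: yes

Derivation:
BFS from (A=7, B=0, C=0):
  1. fill(B) -> (A=7 B=8 C=0)
  2. pour(B -> C) -> (A=7 B=0 C=8)
  3. pour(A -> B) -> (A=0 B=7 C=8)
  4. fill(A) -> (A=7 B=7 C=8)
  5. pour(A -> B) -> (A=6 B=8 C=8)
  6. pour(B -> C) -> (A=6 B=5 C=11)
  7. empty(C) -> (A=6 B=5 C=0)
  8. pour(A -> C) -> (A=0 B=5 C=6)
  9. pour(B -> A) -> (A=5 B=0 C=6)
  10. pour(C -> B) -> (A=5 B=6 C=0)
Target reached → yes.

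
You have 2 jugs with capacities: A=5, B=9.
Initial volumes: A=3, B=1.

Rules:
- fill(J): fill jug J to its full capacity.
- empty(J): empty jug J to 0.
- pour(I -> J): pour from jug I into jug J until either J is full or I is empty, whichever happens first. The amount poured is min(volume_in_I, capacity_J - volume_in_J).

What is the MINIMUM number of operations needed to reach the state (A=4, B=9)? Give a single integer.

BFS from (A=3, B=1). One shortest path:
  1. pour(B -> A) -> (A=4 B=0)
  2. fill(B) -> (A=4 B=9)
Reached target in 2 moves.

Answer: 2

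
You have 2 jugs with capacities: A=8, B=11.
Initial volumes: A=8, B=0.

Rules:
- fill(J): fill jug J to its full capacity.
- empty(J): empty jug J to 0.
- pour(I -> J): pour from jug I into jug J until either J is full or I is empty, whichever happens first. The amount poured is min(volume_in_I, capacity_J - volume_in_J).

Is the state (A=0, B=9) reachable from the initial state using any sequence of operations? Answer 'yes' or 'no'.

BFS from (A=8, B=0):
  1. empty(A) -> (A=0 B=0)
  2. fill(B) -> (A=0 B=11)
  3. pour(B -> A) -> (A=8 B=3)
  4. empty(A) -> (A=0 B=3)
  5. pour(B -> A) -> (A=3 B=0)
  6. fill(B) -> (A=3 B=11)
  7. pour(B -> A) -> (A=8 B=6)
  8. empty(A) -> (A=0 B=6)
  9. pour(B -> A) -> (A=6 B=0)
  10. fill(B) -> (A=6 B=11)
  11. pour(B -> A) -> (A=8 B=9)
  12. empty(A) -> (A=0 B=9)
Target reached → yes.

Answer: yes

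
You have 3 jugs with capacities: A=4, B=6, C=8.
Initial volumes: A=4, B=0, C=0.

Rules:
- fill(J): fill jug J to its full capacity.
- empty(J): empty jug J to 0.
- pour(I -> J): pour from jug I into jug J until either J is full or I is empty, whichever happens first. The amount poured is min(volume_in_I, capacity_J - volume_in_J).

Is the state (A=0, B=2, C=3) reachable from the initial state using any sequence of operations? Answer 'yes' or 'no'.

Answer: no

Derivation:
BFS explored all 54 reachable states.
Reachable set includes: (0,0,0), (0,0,2), (0,0,4), (0,0,6), (0,0,8), (0,2,0), (0,2,2), (0,2,4), (0,2,6), (0,2,8), (0,4,0), (0,4,2) ...
Target (A=0, B=2, C=3) not in reachable set → no.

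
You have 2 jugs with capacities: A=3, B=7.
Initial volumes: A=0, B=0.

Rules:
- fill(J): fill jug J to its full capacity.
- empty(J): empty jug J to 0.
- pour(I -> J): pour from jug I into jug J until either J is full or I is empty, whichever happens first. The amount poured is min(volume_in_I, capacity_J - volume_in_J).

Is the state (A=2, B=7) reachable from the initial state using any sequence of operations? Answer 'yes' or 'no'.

BFS from (A=0, B=0):
  1. fill(A) -> (A=3 B=0)
  2. pour(A -> B) -> (A=0 B=3)
  3. fill(A) -> (A=3 B=3)
  4. pour(A -> B) -> (A=0 B=6)
  5. fill(A) -> (A=3 B=6)
  6. pour(A -> B) -> (A=2 B=7)
Target reached → yes.

Answer: yes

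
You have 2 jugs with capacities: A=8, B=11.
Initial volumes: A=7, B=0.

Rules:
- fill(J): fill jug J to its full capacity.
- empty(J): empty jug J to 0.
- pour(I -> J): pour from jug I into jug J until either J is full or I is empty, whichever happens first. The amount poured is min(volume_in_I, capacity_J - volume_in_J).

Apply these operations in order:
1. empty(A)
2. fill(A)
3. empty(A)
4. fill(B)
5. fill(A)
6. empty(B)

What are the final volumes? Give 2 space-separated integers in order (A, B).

Answer: 8 0

Derivation:
Step 1: empty(A) -> (A=0 B=0)
Step 2: fill(A) -> (A=8 B=0)
Step 3: empty(A) -> (A=0 B=0)
Step 4: fill(B) -> (A=0 B=11)
Step 5: fill(A) -> (A=8 B=11)
Step 6: empty(B) -> (A=8 B=0)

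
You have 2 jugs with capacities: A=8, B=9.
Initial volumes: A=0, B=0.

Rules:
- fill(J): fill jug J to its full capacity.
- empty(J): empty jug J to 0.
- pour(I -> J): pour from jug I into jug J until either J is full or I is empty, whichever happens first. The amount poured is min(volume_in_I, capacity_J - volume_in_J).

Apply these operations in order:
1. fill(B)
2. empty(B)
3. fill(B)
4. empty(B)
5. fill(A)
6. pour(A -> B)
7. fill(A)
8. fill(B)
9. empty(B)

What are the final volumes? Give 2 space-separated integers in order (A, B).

Step 1: fill(B) -> (A=0 B=9)
Step 2: empty(B) -> (A=0 B=0)
Step 3: fill(B) -> (A=0 B=9)
Step 4: empty(B) -> (A=0 B=0)
Step 5: fill(A) -> (A=8 B=0)
Step 6: pour(A -> B) -> (A=0 B=8)
Step 7: fill(A) -> (A=8 B=8)
Step 8: fill(B) -> (A=8 B=9)
Step 9: empty(B) -> (A=8 B=0)

Answer: 8 0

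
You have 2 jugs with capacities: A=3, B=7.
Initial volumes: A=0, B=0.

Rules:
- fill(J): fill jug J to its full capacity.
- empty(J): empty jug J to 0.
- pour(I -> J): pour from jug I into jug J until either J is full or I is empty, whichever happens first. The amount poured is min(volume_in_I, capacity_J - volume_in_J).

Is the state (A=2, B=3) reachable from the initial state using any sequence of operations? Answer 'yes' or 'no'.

Answer: no

Derivation:
BFS explored all 20 reachable states.
Reachable set includes: (0,0), (0,1), (0,2), (0,3), (0,4), (0,5), (0,6), (0,7), (1,0), (1,7), (2,0), (2,7) ...
Target (A=2, B=3) not in reachable set → no.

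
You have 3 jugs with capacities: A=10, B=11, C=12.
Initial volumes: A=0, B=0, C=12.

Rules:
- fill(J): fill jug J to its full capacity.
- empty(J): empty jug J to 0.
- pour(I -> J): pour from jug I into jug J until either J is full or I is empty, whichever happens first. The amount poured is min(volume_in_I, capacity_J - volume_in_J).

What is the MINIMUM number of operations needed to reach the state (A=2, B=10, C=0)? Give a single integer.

Answer: 3

Derivation:
BFS from (A=0, B=0, C=12). One shortest path:
  1. pour(C -> A) -> (A=10 B=0 C=2)
  2. pour(A -> B) -> (A=0 B=10 C=2)
  3. pour(C -> A) -> (A=2 B=10 C=0)
Reached target in 3 moves.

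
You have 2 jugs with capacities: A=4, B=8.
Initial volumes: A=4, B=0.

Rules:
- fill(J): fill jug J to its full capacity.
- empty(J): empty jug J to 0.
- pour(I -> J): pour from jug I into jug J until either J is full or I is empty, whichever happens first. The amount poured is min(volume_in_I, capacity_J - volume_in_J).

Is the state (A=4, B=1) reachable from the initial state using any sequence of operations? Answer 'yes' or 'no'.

BFS explored all 6 reachable states.
Reachable set includes: (0,0), (0,4), (0,8), (4,0), (4,4), (4,8)
Target (A=4, B=1) not in reachable set → no.

Answer: no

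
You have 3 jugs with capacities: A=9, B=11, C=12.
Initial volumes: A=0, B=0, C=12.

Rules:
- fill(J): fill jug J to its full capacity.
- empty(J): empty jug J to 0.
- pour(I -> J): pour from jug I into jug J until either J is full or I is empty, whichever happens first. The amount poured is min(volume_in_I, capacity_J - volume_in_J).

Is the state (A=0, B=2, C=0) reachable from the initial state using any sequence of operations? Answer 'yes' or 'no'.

BFS from (A=0, B=0, C=12):
  1. fill(B) -> (A=0 B=11 C=12)
  2. empty(C) -> (A=0 B=11 C=0)
  3. pour(B -> A) -> (A=9 B=2 C=0)
  4. empty(A) -> (A=0 B=2 C=0)
Target reached → yes.

Answer: yes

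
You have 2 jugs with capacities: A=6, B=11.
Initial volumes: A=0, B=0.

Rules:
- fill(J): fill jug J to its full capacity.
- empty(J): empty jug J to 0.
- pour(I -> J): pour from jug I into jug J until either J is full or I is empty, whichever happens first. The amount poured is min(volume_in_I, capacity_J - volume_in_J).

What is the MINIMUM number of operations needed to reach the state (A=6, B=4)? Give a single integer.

Answer: 8

Derivation:
BFS from (A=0, B=0). One shortest path:
  1. fill(B) -> (A=0 B=11)
  2. pour(B -> A) -> (A=6 B=5)
  3. empty(A) -> (A=0 B=5)
  4. pour(B -> A) -> (A=5 B=0)
  5. fill(B) -> (A=5 B=11)
  6. pour(B -> A) -> (A=6 B=10)
  7. empty(A) -> (A=0 B=10)
  8. pour(B -> A) -> (A=6 B=4)
Reached target in 8 moves.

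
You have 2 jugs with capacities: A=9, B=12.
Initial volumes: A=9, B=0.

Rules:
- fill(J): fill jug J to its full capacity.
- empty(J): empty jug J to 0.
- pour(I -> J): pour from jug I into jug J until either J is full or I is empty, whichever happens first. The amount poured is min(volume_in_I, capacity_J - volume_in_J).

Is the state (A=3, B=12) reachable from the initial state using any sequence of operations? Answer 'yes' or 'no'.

BFS from (A=9, B=0):
  1. empty(A) -> (A=0 B=0)
  2. fill(B) -> (A=0 B=12)
  3. pour(B -> A) -> (A=9 B=3)
  4. empty(A) -> (A=0 B=3)
  5. pour(B -> A) -> (A=3 B=0)
  6. fill(B) -> (A=3 B=12)
Target reached → yes.

Answer: yes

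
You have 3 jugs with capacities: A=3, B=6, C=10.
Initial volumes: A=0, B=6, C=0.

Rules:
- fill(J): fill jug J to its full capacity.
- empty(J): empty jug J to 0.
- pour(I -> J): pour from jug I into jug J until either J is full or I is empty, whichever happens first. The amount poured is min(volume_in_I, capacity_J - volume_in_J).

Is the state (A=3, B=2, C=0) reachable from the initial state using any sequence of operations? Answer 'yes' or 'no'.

Answer: yes

Derivation:
BFS from (A=0, B=6, C=0):
  1. fill(A) -> (A=3 B=6 C=0)
  2. pour(B -> C) -> (A=3 B=0 C=6)
  3. fill(B) -> (A=3 B=6 C=6)
  4. pour(B -> C) -> (A=3 B=2 C=10)
  5. empty(C) -> (A=3 B=2 C=0)
Target reached → yes.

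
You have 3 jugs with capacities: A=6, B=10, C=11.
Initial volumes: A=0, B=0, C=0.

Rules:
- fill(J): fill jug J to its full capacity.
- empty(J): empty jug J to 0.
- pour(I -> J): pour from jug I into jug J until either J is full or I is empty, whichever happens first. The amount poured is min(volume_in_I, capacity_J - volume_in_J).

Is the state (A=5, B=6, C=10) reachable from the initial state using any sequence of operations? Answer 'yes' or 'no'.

Answer: no

Derivation:
BFS explored all 474 reachable states.
Reachable set includes: (0,0,0), (0,0,1), (0,0,2), (0,0,3), (0,0,4), (0,0,5), (0,0,6), (0,0,7), (0,0,8), (0,0,9), (0,0,10), (0,0,11) ...
Target (A=5, B=6, C=10) not in reachable set → no.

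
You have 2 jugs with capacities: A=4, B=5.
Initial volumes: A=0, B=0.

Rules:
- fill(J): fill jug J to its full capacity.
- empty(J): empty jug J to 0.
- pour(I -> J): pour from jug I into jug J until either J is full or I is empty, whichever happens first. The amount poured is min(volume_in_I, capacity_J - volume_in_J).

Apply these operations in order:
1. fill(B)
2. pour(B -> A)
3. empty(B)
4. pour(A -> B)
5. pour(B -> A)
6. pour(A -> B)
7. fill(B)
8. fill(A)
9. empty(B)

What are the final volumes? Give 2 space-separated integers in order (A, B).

Step 1: fill(B) -> (A=0 B=5)
Step 2: pour(B -> A) -> (A=4 B=1)
Step 3: empty(B) -> (A=4 B=0)
Step 4: pour(A -> B) -> (A=0 B=4)
Step 5: pour(B -> A) -> (A=4 B=0)
Step 6: pour(A -> B) -> (A=0 B=4)
Step 7: fill(B) -> (A=0 B=5)
Step 8: fill(A) -> (A=4 B=5)
Step 9: empty(B) -> (A=4 B=0)

Answer: 4 0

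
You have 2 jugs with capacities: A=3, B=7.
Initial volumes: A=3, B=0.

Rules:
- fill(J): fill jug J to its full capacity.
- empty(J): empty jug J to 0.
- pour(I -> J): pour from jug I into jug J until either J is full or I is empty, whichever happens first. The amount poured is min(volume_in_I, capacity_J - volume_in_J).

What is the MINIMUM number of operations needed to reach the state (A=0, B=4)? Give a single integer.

Answer: 4

Derivation:
BFS from (A=3, B=0). One shortest path:
  1. empty(A) -> (A=0 B=0)
  2. fill(B) -> (A=0 B=7)
  3. pour(B -> A) -> (A=3 B=4)
  4. empty(A) -> (A=0 B=4)
Reached target in 4 moves.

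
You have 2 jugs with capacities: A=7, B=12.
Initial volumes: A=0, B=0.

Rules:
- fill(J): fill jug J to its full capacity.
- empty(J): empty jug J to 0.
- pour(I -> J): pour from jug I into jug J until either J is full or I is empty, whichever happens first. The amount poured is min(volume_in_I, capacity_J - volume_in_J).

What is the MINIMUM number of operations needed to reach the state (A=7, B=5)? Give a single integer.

Answer: 2

Derivation:
BFS from (A=0, B=0). One shortest path:
  1. fill(B) -> (A=0 B=12)
  2. pour(B -> A) -> (A=7 B=5)
Reached target in 2 moves.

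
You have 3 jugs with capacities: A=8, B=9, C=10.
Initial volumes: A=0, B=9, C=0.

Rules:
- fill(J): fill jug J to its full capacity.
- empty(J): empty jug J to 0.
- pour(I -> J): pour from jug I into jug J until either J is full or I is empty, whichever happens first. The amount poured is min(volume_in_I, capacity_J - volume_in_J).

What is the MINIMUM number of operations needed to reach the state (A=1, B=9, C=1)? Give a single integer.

BFS from (A=0, B=9, C=0). One shortest path:
  1. fill(C) -> (A=0 B=9 C=10)
  2. pour(B -> A) -> (A=8 B=1 C=10)
  3. empty(A) -> (A=0 B=1 C=10)
  4. pour(B -> A) -> (A=1 B=0 C=10)
  5. pour(C -> B) -> (A=1 B=9 C=1)
Reached target in 5 moves.

Answer: 5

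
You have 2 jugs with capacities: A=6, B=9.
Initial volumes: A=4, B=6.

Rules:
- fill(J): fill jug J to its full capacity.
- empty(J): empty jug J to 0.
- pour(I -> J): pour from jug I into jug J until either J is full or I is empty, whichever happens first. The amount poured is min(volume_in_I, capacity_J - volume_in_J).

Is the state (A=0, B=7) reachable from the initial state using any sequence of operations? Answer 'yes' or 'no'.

BFS from (A=4, B=6):
  1. fill(B) -> (A=4 B=9)
  2. pour(B -> A) -> (A=6 B=7)
  3. empty(A) -> (A=0 B=7)
Target reached → yes.

Answer: yes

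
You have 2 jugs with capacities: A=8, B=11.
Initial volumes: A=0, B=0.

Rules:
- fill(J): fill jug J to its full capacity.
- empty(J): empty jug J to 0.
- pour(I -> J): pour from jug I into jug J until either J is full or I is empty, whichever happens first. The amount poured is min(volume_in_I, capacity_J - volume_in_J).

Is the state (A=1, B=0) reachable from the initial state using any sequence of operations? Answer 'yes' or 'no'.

Answer: yes

Derivation:
BFS from (A=0, B=0):
  1. fill(B) -> (A=0 B=11)
  2. pour(B -> A) -> (A=8 B=3)
  3. empty(A) -> (A=0 B=3)
  4. pour(B -> A) -> (A=3 B=0)
  5. fill(B) -> (A=3 B=11)
  6. pour(B -> A) -> (A=8 B=6)
  7. empty(A) -> (A=0 B=6)
  8. pour(B -> A) -> (A=6 B=0)
  9. fill(B) -> (A=6 B=11)
  10. pour(B -> A) -> (A=8 B=9)
  11. empty(A) -> (A=0 B=9)
  12. pour(B -> A) -> (A=8 B=1)
  13. empty(A) -> (A=0 B=1)
  14. pour(B -> A) -> (A=1 B=0)
Target reached → yes.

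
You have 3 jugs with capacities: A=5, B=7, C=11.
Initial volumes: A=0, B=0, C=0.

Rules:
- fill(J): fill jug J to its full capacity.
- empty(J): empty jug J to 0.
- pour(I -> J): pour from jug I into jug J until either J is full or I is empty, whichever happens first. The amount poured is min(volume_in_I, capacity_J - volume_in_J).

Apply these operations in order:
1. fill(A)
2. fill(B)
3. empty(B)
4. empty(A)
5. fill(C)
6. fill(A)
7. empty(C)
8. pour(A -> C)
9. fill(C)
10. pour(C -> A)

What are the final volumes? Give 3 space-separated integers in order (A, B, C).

Step 1: fill(A) -> (A=5 B=0 C=0)
Step 2: fill(B) -> (A=5 B=7 C=0)
Step 3: empty(B) -> (A=5 B=0 C=0)
Step 4: empty(A) -> (A=0 B=0 C=0)
Step 5: fill(C) -> (A=0 B=0 C=11)
Step 6: fill(A) -> (A=5 B=0 C=11)
Step 7: empty(C) -> (A=5 B=0 C=0)
Step 8: pour(A -> C) -> (A=0 B=0 C=5)
Step 9: fill(C) -> (A=0 B=0 C=11)
Step 10: pour(C -> A) -> (A=5 B=0 C=6)

Answer: 5 0 6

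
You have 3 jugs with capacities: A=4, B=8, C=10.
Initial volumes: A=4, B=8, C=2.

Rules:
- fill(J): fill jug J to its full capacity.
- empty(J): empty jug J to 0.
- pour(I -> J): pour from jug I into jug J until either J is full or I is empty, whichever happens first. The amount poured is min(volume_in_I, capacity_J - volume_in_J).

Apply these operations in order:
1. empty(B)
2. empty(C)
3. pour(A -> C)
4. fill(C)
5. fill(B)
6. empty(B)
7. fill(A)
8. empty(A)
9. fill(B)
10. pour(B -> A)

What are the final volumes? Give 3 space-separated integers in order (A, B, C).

Answer: 4 4 10

Derivation:
Step 1: empty(B) -> (A=4 B=0 C=2)
Step 2: empty(C) -> (A=4 B=0 C=0)
Step 3: pour(A -> C) -> (A=0 B=0 C=4)
Step 4: fill(C) -> (A=0 B=0 C=10)
Step 5: fill(B) -> (A=0 B=8 C=10)
Step 6: empty(B) -> (A=0 B=0 C=10)
Step 7: fill(A) -> (A=4 B=0 C=10)
Step 8: empty(A) -> (A=0 B=0 C=10)
Step 9: fill(B) -> (A=0 B=8 C=10)
Step 10: pour(B -> A) -> (A=4 B=4 C=10)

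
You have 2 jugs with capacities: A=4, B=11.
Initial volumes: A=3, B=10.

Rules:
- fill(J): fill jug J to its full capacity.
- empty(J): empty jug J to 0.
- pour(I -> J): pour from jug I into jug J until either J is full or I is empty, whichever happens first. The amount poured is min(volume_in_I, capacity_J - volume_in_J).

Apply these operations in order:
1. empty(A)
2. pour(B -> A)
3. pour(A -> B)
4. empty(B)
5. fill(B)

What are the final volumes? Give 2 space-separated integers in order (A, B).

Answer: 0 11

Derivation:
Step 1: empty(A) -> (A=0 B=10)
Step 2: pour(B -> A) -> (A=4 B=6)
Step 3: pour(A -> B) -> (A=0 B=10)
Step 4: empty(B) -> (A=0 B=0)
Step 5: fill(B) -> (A=0 B=11)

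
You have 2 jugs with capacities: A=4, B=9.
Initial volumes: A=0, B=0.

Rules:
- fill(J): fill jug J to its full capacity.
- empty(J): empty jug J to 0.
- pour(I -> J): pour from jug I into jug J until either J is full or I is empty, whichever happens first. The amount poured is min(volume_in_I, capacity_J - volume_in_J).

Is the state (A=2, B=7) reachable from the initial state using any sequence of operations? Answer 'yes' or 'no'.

Answer: no

Derivation:
BFS explored all 26 reachable states.
Reachable set includes: (0,0), (0,1), (0,2), (0,3), (0,4), (0,5), (0,6), (0,7), (0,8), (0,9), (1,0), (1,9) ...
Target (A=2, B=7) not in reachable set → no.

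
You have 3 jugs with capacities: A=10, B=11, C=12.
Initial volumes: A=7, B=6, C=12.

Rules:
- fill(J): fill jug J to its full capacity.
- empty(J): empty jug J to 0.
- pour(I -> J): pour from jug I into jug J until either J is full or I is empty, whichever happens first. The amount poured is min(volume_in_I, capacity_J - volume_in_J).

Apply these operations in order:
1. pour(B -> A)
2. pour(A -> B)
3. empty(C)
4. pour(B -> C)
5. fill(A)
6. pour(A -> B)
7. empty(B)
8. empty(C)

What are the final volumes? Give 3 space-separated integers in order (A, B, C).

Step 1: pour(B -> A) -> (A=10 B=3 C=12)
Step 2: pour(A -> B) -> (A=2 B=11 C=12)
Step 3: empty(C) -> (A=2 B=11 C=0)
Step 4: pour(B -> C) -> (A=2 B=0 C=11)
Step 5: fill(A) -> (A=10 B=0 C=11)
Step 6: pour(A -> B) -> (A=0 B=10 C=11)
Step 7: empty(B) -> (A=0 B=0 C=11)
Step 8: empty(C) -> (A=0 B=0 C=0)

Answer: 0 0 0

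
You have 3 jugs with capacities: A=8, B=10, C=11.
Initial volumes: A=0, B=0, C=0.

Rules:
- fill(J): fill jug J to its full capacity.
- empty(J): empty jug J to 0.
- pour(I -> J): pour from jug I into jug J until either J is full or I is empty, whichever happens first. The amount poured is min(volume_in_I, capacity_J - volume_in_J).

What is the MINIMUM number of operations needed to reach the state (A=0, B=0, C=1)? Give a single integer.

BFS from (A=0, B=0, C=0). One shortest path:
  1. fill(C) -> (A=0 B=0 C=11)
  2. pour(C -> B) -> (A=0 B=10 C=1)
  3. empty(B) -> (A=0 B=0 C=1)
Reached target in 3 moves.

Answer: 3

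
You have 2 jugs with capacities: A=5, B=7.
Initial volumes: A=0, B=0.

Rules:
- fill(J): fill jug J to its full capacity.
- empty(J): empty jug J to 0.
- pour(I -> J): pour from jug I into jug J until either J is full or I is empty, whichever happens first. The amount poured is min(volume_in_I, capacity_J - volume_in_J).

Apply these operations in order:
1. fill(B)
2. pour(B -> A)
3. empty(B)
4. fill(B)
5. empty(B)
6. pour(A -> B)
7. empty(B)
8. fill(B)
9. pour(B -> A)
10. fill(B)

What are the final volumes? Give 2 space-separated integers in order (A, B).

Step 1: fill(B) -> (A=0 B=7)
Step 2: pour(B -> A) -> (A=5 B=2)
Step 3: empty(B) -> (A=5 B=0)
Step 4: fill(B) -> (A=5 B=7)
Step 5: empty(B) -> (A=5 B=0)
Step 6: pour(A -> B) -> (A=0 B=5)
Step 7: empty(B) -> (A=0 B=0)
Step 8: fill(B) -> (A=0 B=7)
Step 9: pour(B -> A) -> (A=5 B=2)
Step 10: fill(B) -> (A=5 B=7)

Answer: 5 7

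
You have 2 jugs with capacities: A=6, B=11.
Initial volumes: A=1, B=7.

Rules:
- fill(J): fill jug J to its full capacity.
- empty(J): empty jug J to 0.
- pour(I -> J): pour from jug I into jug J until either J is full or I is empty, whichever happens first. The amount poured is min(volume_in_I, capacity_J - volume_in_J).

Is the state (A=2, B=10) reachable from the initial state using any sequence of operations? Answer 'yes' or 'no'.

BFS explored all 35 reachable states.
Reachable set includes: (0,0), (0,1), (0,2), (0,3), (0,4), (0,5), (0,6), (0,7), (0,8), (0,9), (0,10), (0,11) ...
Target (A=2, B=10) not in reachable set → no.

Answer: no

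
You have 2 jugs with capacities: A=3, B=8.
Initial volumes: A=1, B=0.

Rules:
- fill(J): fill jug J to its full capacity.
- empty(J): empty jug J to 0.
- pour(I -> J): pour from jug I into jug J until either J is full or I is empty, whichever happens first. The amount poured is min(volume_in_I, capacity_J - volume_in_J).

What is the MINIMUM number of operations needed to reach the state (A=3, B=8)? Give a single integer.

Answer: 2

Derivation:
BFS from (A=1, B=0). One shortest path:
  1. fill(A) -> (A=3 B=0)
  2. fill(B) -> (A=3 B=8)
Reached target in 2 moves.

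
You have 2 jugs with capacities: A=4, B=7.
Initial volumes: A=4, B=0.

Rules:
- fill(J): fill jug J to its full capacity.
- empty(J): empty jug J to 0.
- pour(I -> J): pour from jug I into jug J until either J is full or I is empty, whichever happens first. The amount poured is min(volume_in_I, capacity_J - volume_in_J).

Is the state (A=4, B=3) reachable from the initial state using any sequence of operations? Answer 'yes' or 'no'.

BFS from (A=4, B=0):
  1. empty(A) -> (A=0 B=0)
  2. fill(B) -> (A=0 B=7)
  3. pour(B -> A) -> (A=4 B=3)
Target reached → yes.

Answer: yes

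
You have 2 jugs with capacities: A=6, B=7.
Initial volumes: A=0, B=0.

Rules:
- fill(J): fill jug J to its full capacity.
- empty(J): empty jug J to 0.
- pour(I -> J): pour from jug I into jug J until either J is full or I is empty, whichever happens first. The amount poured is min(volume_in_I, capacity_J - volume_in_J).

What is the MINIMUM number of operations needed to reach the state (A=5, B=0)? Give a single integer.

BFS from (A=0, B=0). One shortest path:
  1. fill(A) -> (A=6 B=0)
  2. pour(A -> B) -> (A=0 B=6)
  3. fill(A) -> (A=6 B=6)
  4. pour(A -> B) -> (A=5 B=7)
  5. empty(B) -> (A=5 B=0)
Reached target in 5 moves.

Answer: 5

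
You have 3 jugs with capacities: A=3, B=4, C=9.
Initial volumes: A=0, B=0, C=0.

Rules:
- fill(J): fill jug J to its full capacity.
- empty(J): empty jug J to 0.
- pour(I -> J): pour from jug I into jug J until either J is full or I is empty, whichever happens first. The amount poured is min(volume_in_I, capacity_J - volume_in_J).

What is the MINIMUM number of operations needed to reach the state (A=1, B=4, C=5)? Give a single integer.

BFS from (A=0, B=0, C=0). One shortest path:
  1. fill(B) -> (A=0 B=4 C=0)
  2. fill(C) -> (A=0 B=4 C=9)
  3. pour(B -> A) -> (A=3 B=1 C=9)
  4. empty(A) -> (A=0 B=1 C=9)
  5. pour(B -> A) -> (A=1 B=0 C=9)
  6. pour(C -> B) -> (A=1 B=4 C=5)
Reached target in 6 moves.

Answer: 6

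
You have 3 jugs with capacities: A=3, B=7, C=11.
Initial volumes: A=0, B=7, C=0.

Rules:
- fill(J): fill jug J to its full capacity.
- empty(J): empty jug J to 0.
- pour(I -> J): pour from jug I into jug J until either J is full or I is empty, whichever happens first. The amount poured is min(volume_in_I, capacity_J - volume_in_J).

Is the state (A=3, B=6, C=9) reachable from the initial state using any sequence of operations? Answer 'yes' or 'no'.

Answer: yes

Derivation:
BFS from (A=0, B=7, C=0):
  1. pour(B -> A) -> (A=3 B=4 C=0)
  2. pour(A -> C) -> (A=0 B=4 C=3)
  3. pour(B -> A) -> (A=3 B=1 C=3)
  4. pour(A -> C) -> (A=0 B=1 C=6)
  5. pour(B -> A) -> (A=1 B=0 C=6)
  6. pour(C -> B) -> (A=1 B=6 C=0)
  7. fill(C) -> (A=1 B=6 C=11)
  8. pour(C -> A) -> (A=3 B=6 C=9)
Target reached → yes.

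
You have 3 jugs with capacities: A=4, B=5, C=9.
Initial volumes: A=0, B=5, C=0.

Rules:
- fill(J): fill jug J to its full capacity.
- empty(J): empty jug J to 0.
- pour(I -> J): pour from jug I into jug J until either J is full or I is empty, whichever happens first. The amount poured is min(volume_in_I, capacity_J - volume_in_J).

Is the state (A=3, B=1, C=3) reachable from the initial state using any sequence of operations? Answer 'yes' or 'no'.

Answer: no

Derivation:
BFS explored all 204 reachable states.
Reachable set includes: (0,0,0), (0,0,1), (0,0,2), (0,0,3), (0,0,4), (0,0,5), (0,0,6), (0,0,7), (0,0,8), (0,0,9), (0,1,0), (0,1,1) ...
Target (A=3, B=1, C=3) not in reachable set → no.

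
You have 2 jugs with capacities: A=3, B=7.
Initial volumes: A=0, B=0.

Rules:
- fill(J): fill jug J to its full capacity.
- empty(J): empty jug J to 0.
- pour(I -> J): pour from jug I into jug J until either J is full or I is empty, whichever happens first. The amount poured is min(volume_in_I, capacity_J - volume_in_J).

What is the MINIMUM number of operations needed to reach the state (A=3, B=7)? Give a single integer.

BFS from (A=0, B=0). One shortest path:
  1. fill(A) -> (A=3 B=0)
  2. fill(B) -> (A=3 B=7)
Reached target in 2 moves.

Answer: 2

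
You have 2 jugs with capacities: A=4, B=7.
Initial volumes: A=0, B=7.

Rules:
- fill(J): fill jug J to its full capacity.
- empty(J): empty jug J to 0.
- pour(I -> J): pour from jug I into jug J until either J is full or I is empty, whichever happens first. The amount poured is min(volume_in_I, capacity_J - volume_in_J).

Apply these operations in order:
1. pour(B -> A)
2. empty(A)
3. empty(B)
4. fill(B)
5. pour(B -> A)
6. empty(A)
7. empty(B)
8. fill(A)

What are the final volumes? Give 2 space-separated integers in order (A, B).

Answer: 4 0

Derivation:
Step 1: pour(B -> A) -> (A=4 B=3)
Step 2: empty(A) -> (A=0 B=3)
Step 3: empty(B) -> (A=0 B=0)
Step 4: fill(B) -> (A=0 B=7)
Step 5: pour(B -> A) -> (A=4 B=3)
Step 6: empty(A) -> (A=0 B=3)
Step 7: empty(B) -> (A=0 B=0)
Step 8: fill(A) -> (A=4 B=0)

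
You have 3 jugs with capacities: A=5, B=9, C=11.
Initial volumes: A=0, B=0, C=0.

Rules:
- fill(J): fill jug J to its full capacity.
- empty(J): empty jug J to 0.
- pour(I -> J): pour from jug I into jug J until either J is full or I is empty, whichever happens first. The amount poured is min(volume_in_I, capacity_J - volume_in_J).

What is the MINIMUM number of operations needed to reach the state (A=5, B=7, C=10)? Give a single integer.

Answer: 8

Derivation:
BFS from (A=0, B=0, C=0). One shortest path:
  1. fill(C) -> (A=0 B=0 C=11)
  2. pour(C -> B) -> (A=0 B=9 C=2)
  3. pour(B -> A) -> (A=5 B=4 C=2)
  4. pour(A -> C) -> (A=0 B=4 C=7)
  5. pour(B -> A) -> (A=4 B=0 C=7)
  6. pour(C -> B) -> (A=4 B=7 C=0)
  7. fill(C) -> (A=4 B=7 C=11)
  8. pour(C -> A) -> (A=5 B=7 C=10)
Reached target in 8 moves.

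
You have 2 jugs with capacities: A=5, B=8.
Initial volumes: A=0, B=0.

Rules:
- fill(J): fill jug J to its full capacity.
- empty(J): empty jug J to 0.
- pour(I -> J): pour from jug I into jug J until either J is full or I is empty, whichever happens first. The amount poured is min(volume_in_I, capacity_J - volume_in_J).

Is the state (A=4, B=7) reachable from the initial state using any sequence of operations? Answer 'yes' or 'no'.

BFS explored all 26 reachable states.
Reachable set includes: (0,0), (0,1), (0,2), (0,3), (0,4), (0,5), (0,6), (0,7), (0,8), (1,0), (1,8), (2,0) ...
Target (A=4, B=7) not in reachable set → no.

Answer: no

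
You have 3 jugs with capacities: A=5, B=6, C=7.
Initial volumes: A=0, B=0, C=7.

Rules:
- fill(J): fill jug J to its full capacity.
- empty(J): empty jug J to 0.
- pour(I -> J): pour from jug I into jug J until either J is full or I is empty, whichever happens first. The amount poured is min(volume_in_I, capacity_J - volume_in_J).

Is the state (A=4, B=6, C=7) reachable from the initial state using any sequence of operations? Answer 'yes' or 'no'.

BFS from (A=0, B=0, C=7):
  1. fill(A) -> (A=5 B=0 C=7)
  2. pour(A -> B) -> (A=0 B=5 C=7)
  3. fill(A) -> (A=5 B=5 C=7)
  4. pour(A -> B) -> (A=4 B=6 C=7)
Target reached → yes.

Answer: yes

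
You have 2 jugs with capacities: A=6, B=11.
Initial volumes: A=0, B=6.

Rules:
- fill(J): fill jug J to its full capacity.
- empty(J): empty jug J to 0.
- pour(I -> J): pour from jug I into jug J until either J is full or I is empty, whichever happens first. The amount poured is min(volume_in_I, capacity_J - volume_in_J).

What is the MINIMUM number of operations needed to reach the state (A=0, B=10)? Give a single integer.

BFS from (A=0, B=6). One shortest path:
  1. fill(B) -> (A=0 B=11)
  2. pour(B -> A) -> (A=6 B=5)
  3. empty(A) -> (A=0 B=5)
  4. pour(B -> A) -> (A=5 B=0)
  5. fill(B) -> (A=5 B=11)
  6. pour(B -> A) -> (A=6 B=10)
  7. empty(A) -> (A=0 B=10)
Reached target in 7 moves.

Answer: 7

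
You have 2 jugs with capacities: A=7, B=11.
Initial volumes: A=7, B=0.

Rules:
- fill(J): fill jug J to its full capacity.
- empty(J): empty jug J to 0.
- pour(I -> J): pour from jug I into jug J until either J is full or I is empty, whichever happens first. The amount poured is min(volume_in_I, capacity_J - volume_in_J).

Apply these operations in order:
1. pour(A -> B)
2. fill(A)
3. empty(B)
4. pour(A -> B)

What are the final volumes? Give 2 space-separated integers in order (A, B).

Answer: 0 7

Derivation:
Step 1: pour(A -> B) -> (A=0 B=7)
Step 2: fill(A) -> (A=7 B=7)
Step 3: empty(B) -> (A=7 B=0)
Step 4: pour(A -> B) -> (A=0 B=7)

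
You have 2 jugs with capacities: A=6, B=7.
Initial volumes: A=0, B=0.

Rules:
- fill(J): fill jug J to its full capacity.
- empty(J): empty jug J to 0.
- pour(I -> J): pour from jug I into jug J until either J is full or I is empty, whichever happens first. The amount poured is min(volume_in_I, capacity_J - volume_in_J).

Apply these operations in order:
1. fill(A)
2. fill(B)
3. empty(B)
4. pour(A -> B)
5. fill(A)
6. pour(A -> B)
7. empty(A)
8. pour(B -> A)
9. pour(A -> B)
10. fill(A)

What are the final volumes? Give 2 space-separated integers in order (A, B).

Step 1: fill(A) -> (A=6 B=0)
Step 2: fill(B) -> (A=6 B=7)
Step 3: empty(B) -> (A=6 B=0)
Step 4: pour(A -> B) -> (A=0 B=6)
Step 5: fill(A) -> (A=6 B=6)
Step 6: pour(A -> B) -> (A=5 B=7)
Step 7: empty(A) -> (A=0 B=7)
Step 8: pour(B -> A) -> (A=6 B=1)
Step 9: pour(A -> B) -> (A=0 B=7)
Step 10: fill(A) -> (A=6 B=7)

Answer: 6 7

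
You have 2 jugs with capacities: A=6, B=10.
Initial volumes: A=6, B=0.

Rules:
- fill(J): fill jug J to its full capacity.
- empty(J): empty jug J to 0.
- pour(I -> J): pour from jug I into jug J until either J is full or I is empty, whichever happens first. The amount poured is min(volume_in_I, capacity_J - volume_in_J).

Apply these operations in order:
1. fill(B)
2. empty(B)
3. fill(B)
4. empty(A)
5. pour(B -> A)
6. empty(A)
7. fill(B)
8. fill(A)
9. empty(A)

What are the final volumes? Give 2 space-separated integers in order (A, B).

Step 1: fill(B) -> (A=6 B=10)
Step 2: empty(B) -> (A=6 B=0)
Step 3: fill(B) -> (A=6 B=10)
Step 4: empty(A) -> (A=0 B=10)
Step 5: pour(B -> A) -> (A=6 B=4)
Step 6: empty(A) -> (A=0 B=4)
Step 7: fill(B) -> (A=0 B=10)
Step 8: fill(A) -> (A=6 B=10)
Step 9: empty(A) -> (A=0 B=10)

Answer: 0 10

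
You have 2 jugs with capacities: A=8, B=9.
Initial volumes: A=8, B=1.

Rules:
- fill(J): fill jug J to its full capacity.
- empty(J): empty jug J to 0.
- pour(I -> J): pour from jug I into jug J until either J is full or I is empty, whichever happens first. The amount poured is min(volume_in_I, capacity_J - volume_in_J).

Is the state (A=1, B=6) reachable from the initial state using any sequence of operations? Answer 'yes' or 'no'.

Answer: no

Derivation:
BFS explored all 34 reachable states.
Reachable set includes: (0,0), (0,1), (0,2), (0,3), (0,4), (0,5), (0,6), (0,7), (0,8), (0,9), (1,0), (1,9) ...
Target (A=1, B=6) not in reachable set → no.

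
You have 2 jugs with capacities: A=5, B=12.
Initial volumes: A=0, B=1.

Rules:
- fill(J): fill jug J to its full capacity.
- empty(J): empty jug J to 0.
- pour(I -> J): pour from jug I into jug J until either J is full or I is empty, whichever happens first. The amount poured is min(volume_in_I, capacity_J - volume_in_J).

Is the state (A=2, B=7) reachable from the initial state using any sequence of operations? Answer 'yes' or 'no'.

Answer: no

Derivation:
BFS explored all 34 reachable states.
Reachable set includes: (0,0), (0,1), (0,2), (0,3), (0,4), (0,5), (0,6), (0,7), (0,8), (0,9), (0,10), (0,11) ...
Target (A=2, B=7) not in reachable set → no.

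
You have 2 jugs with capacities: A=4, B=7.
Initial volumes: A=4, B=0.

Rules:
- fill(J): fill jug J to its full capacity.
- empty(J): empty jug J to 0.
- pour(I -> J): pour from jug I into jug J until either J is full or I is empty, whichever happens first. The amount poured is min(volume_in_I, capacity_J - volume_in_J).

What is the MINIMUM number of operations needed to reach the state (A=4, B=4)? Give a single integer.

BFS from (A=4, B=0). One shortest path:
  1. pour(A -> B) -> (A=0 B=4)
  2. fill(A) -> (A=4 B=4)
Reached target in 2 moves.

Answer: 2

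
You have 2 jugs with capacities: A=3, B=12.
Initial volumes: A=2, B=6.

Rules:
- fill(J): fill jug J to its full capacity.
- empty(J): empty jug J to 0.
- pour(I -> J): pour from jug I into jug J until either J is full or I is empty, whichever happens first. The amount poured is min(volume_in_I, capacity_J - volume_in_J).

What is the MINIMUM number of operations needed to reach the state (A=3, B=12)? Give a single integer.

BFS from (A=2, B=6). One shortest path:
  1. fill(A) -> (A=3 B=6)
  2. fill(B) -> (A=3 B=12)
Reached target in 2 moves.

Answer: 2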